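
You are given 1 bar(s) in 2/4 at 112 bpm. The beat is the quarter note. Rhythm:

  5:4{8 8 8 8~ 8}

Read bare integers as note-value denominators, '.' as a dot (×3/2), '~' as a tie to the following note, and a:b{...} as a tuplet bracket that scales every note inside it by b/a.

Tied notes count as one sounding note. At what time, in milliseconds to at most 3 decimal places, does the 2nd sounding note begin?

note 2 onset = 2/5b = 214.286ms

1. 0.0ms @ 0 + 214.286ms (2/5)
2. 214.286ms @ 2/5 + 214.286ms (2/5)
3. 428.571ms @ 4/5 + 214.286ms (2/5)
4. 642.857ms @ 6/5 + 428.571ms (4/5)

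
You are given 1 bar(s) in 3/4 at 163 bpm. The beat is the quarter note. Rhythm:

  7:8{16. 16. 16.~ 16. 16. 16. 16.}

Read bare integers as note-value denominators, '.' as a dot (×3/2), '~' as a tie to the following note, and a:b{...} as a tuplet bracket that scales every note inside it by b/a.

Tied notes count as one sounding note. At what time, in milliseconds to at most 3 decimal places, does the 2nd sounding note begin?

1. 0.0ms @ 0 + 157.756ms (3/7)
2. 157.756ms @ 3/7 + 157.756ms (3/7)
3. 315.513ms @ 6/7 + 315.513ms (6/7)
4. 631.025ms @ 12/7 + 157.756ms (3/7)
5. 788.782ms @ 15/7 + 157.756ms (3/7)
6. 946.538ms @ 18/7 + 157.756ms (3/7)

note 2 onset = 3/7b = 157.756ms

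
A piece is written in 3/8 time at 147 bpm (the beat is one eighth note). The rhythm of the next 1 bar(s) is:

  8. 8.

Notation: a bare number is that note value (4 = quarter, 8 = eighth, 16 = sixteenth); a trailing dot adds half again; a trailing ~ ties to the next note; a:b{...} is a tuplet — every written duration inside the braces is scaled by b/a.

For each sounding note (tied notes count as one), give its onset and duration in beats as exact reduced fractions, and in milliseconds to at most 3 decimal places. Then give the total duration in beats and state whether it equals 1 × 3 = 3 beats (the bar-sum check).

1) 0.0ms=0b +612.245ms=3/2b
2) 612.245ms=3/2b +612.245ms=3/2b
Σ=3b of 3 (147bpm 3/8) — PASS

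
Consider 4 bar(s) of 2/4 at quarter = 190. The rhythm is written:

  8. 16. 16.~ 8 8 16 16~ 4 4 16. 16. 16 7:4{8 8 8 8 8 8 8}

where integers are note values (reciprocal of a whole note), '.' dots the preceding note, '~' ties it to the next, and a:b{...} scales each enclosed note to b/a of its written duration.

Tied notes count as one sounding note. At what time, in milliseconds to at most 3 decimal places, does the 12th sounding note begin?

1. 0.0ms @ 0 + 236.842ms (3/4)
2. 236.842ms @ 3/4 + 118.421ms (3/8)
3. 355.263ms @ 9/8 + 276.316ms (7/8)
4. 631.579ms @ 2 + 157.895ms (1/2)
5. 789.474ms @ 5/2 + 78.947ms (1/4)
6. 868.421ms @ 11/4 + 394.737ms (5/4)
7. 1263.158ms @ 4 + 315.789ms (1)
8. 1578.947ms @ 5 + 118.421ms (3/8)
9. 1697.368ms @ 43/8 + 118.421ms (3/8)
10. 1815.789ms @ 23/4 + 78.947ms (1/4)
11. 1894.737ms @ 6 + 90.226ms (2/7)
12. 1984.962ms @ 44/7 + 90.226ms (2/7)
13. 2075.188ms @ 46/7 + 90.226ms (2/7)
14. 2165.414ms @ 48/7 + 90.226ms (2/7)
15. 2255.639ms @ 50/7 + 90.226ms (2/7)
16. 2345.865ms @ 52/7 + 90.226ms (2/7)
17. 2436.09ms @ 54/7 + 90.226ms (2/7)

note 12 onset = 44/7b = 1984.962ms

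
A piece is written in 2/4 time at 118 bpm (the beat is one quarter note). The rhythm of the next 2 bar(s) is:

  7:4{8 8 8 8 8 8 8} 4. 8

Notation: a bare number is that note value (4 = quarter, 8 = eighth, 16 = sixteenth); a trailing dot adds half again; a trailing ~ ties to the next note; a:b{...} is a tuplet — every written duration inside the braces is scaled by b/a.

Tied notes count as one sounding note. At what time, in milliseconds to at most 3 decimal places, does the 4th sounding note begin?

note 4 onset = 6/7b = 435.835ms

1. 0.0ms @ 0 + 145.278ms (2/7)
2. 145.278ms @ 2/7 + 145.278ms (2/7)
3. 290.557ms @ 4/7 + 145.278ms (2/7)
4. 435.835ms @ 6/7 + 145.278ms (2/7)
5. 581.114ms @ 8/7 + 145.278ms (2/7)
6. 726.392ms @ 10/7 + 145.278ms (2/7)
7. 871.671ms @ 12/7 + 145.278ms (2/7)
8. 1016.949ms @ 2 + 762.712ms (3/2)
9. 1779.661ms @ 7/2 + 254.237ms (1/2)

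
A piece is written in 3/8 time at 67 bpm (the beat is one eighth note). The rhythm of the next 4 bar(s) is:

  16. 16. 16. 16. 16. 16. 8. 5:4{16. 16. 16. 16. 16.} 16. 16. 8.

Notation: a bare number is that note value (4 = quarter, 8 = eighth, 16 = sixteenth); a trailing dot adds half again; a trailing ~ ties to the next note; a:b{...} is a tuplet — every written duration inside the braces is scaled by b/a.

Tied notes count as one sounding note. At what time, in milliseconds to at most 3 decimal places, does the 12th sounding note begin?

1. 0.0ms @ 0 + 671.642ms (3/4)
2. 671.642ms @ 3/4 + 671.642ms (3/4)
3. 1343.284ms @ 3/2 + 671.642ms (3/4)
4. 2014.925ms @ 9/4 + 671.642ms (3/4)
5. 2686.567ms @ 3 + 671.642ms (3/4)
6. 3358.209ms @ 15/4 + 671.642ms (3/4)
7. 4029.851ms @ 9/2 + 1343.284ms (3/2)
8. 5373.134ms @ 6 + 537.313ms (3/5)
9. 5910.448ms @ 33/5 + 537.313ms (3/5)
10. 6447.761ms @ 36/5 + 537.313ms (3/5)
11. 6985.075ms @ 39/5 + 537.313ms (3/5)
12. 7522.388ms @ 42/5 + 537.313ms (3/5)
13. 8059.701ms @ 9 + 671.642ms (3/4)
14. 8731.343ms @ 39/4 + 671.642ms (3/4)
15. 9402.985ms @ 21/2 + 1343.284ms (3/2)

note 12 onset = 42/5b = 7522.388ms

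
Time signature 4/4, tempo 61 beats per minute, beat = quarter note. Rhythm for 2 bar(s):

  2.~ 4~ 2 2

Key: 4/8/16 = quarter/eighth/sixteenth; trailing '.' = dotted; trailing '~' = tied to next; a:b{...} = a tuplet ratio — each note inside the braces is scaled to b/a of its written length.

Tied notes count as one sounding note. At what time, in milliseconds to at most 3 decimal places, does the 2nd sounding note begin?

1. 0.0ms @ 0 + 5901.639ms (6)
2. 5901.639ms @ 6 + 1967.213ms (2)

note 2 onset = 6b = 5901.639ms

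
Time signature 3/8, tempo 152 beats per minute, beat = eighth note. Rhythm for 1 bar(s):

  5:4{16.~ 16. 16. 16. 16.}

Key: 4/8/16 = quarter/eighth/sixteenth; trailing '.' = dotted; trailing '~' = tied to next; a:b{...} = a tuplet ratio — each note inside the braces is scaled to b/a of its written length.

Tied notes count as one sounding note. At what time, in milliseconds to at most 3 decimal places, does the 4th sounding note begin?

1. 0.0ms @ 0 + 473.684ms (6/5)
2. 473.684ms @ 6/5 + 236.842ms (3/5)
3. 710.526ms @ 9/5 + 236.842ms (3/5)
4. 947.368ms @ 12/5 + 236.842ms (3/5)

note 4 onset = 12/5b = 947.368ms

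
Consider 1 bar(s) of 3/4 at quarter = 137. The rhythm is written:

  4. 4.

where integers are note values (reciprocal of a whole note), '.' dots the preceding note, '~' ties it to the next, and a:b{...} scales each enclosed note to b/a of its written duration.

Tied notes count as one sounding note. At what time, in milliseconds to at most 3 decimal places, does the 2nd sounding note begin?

1. 0.0ms @ 0 + 656.934ms (3/2)
2. 656.934ms @ 3/2 + 656.934ms (3/2)

note 2 onset = 3/2b = 656.934ms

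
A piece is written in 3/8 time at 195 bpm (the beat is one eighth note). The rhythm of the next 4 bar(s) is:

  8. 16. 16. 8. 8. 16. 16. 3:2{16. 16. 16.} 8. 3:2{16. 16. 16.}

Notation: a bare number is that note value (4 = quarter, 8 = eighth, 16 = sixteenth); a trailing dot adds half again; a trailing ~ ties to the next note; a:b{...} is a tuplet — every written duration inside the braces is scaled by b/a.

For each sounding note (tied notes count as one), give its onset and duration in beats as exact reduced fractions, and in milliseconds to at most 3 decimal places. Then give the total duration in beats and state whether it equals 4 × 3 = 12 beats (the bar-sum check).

1) 0.0ms=0b +461.538ms=3/2b
2) 461.538ms=3/2b +230.769ms=3/4b
3) 692.308ms=9/4b +230.769ms=3/4b
4) 923.077ms=3b +461.538ms=3/2b
5) 1384.615ms=9/2b +461.538ms=3/2b
6) 1846.154ms=6b +230.769ms=3/4b
7) 2076.923ms=27/4b +230.769ms=3/4b
8) 2307.692ms=15/2b +153.846ms=1/2b
9) 2461.538ms=8b +153.846ms=1/2b
10) 2615.385ms=17/2b +153.846ms=1/2b
11) 2769.231ms=9b +461.538ms=3/2b
12) 3230.769ms=21/2b +153.846ms=1/2b
13) 3384.615ms=11b +153.846ms=1/2b
14) 3538.462ms=23/2b +153.846ms=1/2b
Σ=12b of 12 (195bpm 3/8) — PASS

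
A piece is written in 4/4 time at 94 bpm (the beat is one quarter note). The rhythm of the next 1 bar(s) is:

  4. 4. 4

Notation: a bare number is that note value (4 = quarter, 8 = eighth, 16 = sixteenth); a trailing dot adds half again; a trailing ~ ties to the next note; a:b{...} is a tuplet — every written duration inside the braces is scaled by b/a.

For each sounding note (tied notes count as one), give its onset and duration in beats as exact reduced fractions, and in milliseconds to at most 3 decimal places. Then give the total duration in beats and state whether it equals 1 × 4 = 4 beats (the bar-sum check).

1) 0.0ms=0b +957.447ms=3/2b
2) 957.447ms=3/2b +957.447ms=3/2b
3) 1914.894ms=3b +638.298ms=1b
Σ=4b of 4 (94bpm 4/4) — PASS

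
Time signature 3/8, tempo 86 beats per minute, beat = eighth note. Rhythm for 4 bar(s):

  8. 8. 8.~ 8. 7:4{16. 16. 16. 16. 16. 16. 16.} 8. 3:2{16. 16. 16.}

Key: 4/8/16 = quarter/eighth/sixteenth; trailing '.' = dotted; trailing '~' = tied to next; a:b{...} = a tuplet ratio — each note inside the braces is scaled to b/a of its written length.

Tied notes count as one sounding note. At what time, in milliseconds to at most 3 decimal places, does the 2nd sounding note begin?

1. 0.0ms @ 0 + 1046.512ms (3/2)
2. 1046.512ms @ 3/2 + 1046.512ms (3/2)
3. 2093.023ms @ 3 + 2093.023ms (3)
4. 4186.047ms @ 6 + 299.003ms (3/7)
5. 4485.05ms @ 45/7 + 299.003ms (3/7)
6. 4784.053ms @ 48/7 + 299.003ms (3/7)
7. 5083.056ms @ 51/7 + 299.003ms (3/7)
8. 5382.06ms @ 54/7 + 299.003ms (3/7)
9. 5681.063ms @ 57/7 + 299.003ms (3/7)
10. 5980.066ms @ 60/7 + 299.003ms (3/7)
11. 6279.07ms @ 9 + 1046.512ms (3/2)
12. 7325.581ms @ 21/2 + 348.837ms (1/2)
13. 7674.419ms @ 11 + 348.837ms (1/2)
14. 8023.256ms @ 23/2 + 348.837ms (1/2)

note 2 onset = 3/2b = 1046.512ms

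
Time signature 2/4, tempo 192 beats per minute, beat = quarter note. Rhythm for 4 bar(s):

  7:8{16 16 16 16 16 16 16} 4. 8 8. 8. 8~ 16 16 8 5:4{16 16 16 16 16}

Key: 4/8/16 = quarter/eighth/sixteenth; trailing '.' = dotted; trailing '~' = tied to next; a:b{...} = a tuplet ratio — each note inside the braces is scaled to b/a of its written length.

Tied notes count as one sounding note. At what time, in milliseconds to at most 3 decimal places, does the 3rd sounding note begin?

1. 0.0ms @ 0 + 89.286ms (2/7)
2. 89.286ms @ 2/7 + 89.286ms (2/7)
3. 178.571ms @ 4/7 + 89.286ms (2/7)
4. 267.857ms @ 6/7 + 89.286ms (2/7)
5. 357.143ms @ 8/7 + 89.286ms (2/7)
6. 446.429ms @ 10/7 + 89.286ms (2/7)
7. 535.714ms @ 12/7 + 89.286ms (2/7)
8. 625.0ms @ 2 + 468.75ms (3/2)
9. 1093.75ms @ 7/2 + 156.25ms (1/2)
10. 1250.0ms @ 4 + 234.375ms (3/4)
11. 1484.375ms @ 19/4 + 234.375ms (3/4)
12. 1718.75ms @ 11/2 + 234.375ms (3/4)
13. 1953.125ms @ 25/4 + 78.125ms (1/4)
14. 2031.25ms @ 13/2 + 156.25ms (1/2)
15. 2187.5ms @ 7 + 62.5ms (1/5)
16. 2250.0ms @ 36/5 + 62.5ms (1/5)
17. 2312.5ms @ 37/5 + 62.5ms (1/5)
18. 2375.0ms @ 38/5 + 62.5ms (1/5)
19. 2437.5ms @ 39/5 + 62.5ms (1/5)

note 3 onset = 4/7b = 178.571ms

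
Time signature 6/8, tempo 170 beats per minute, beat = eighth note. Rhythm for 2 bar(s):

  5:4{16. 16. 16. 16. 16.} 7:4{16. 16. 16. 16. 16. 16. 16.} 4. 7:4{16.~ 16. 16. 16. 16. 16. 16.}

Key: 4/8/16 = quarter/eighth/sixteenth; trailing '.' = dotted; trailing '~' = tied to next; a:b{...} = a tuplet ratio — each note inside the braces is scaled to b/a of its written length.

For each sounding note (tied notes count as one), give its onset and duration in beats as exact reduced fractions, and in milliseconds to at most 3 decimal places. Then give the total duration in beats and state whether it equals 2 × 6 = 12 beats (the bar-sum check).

1) 0.0ms=0b +211.765ms=3/5b
2) 211.765ms=3/5b +211.765ms=3/5b
3) 423.529ms=6/5b +211.765ms=3/5b
4) 635.294ms=9/5b +211.765ms=3/5b
5) 847.059ms=12/5b +211.765ms=3/5b
6) 1058.824ms=3b +151.261ms=3/7b
7) 1210.084ms=24/7b +151.261ms=3/7b
8) 1361.345ms=27/7b +151.261ms=3/7b
9) 1512.605ms=30/7b +151.261ms=3/7b
10) 1663.866ms=33/7b +151.261ms=3/7b
11) 1815.126ms=36/7b +151.261ms=3/7b
12) 1966.387ms=39/7b +151.261ms=3/7b
13) 2117.647ms=6b +1058.824ms=3b
14) 3176.471ms=9b +302.521ms=6/7b
15) 3478.992ms=69/7b +151.261ms=3/7b
16) 3630.252ms=72/7b +151.261ms=3/7b
17) 3781.513ms=75/7b +151.261ms=3/7b
18) 3932.773ms=78/7b +151.261ms=3/7b
19) 4084.034ms=81/7b +151.261ms=3/7b
Σ=12b of 12 (170bpm 6/8) — PASS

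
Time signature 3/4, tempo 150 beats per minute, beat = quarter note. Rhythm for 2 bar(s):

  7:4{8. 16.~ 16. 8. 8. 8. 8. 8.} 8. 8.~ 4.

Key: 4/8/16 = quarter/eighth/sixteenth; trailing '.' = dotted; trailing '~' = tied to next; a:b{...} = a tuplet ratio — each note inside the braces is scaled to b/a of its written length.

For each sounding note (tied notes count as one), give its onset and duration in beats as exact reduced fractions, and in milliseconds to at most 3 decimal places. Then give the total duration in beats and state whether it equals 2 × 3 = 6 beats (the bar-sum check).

1) 0.0ms=0b +171.429ms=3/7b
2) 171.429ms=3/7b +171.429ms=3/7b
3) 342.857ms=6/7b +171.429ms=3/7b
4) 514.286ms=9/7b +171.429ms=3/7b
5) 685.714ms=12/7b +171.429ms=3/7b
6) 857.143ms=15/7b +171.429ms=3/7b
7) 1028.571ms=18/7b +171.429ms=3/7b
8) 1200.0ms=3b +300.0ms=3/4b
9) 1500.0ms=15/4b +900.0ms=9/4b
Σ=6b of 6 (150bpm 3/4) — PASS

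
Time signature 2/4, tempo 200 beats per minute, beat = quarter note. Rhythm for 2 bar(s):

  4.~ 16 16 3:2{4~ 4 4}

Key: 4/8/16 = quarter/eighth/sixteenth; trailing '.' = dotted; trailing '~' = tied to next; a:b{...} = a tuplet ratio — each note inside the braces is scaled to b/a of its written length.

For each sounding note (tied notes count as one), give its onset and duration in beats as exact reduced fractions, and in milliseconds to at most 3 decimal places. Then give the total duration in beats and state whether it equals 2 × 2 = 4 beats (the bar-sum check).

1) 0.0ms=0b +525.0ms=7/4b
2) 525.0ms=7/4b +75.0ms=1/4b
3) 600.0ms=2b +400.0ms=4/3b
4) 1000.0ms=10/3b +200.0ms=2/3b
Σ=4b of 4 (200bpm 2/4) — PASS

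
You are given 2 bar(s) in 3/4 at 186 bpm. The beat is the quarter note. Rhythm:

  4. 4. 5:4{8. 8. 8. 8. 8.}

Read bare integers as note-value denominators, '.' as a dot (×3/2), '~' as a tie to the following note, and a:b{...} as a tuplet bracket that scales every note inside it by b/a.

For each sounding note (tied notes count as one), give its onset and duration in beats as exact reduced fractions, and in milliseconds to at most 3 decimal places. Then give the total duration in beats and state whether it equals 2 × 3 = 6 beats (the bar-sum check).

1) 0.0ms=0b +483.871ms=3/2b
2) 483.871ms=3/2b +483.871ms=3/2b
3) 967.742ms=3b +193.548ms=3/5b
4) 1161.29ms=18/5b +193.548ms=3/5b
5) 1354.839ms=21/5b +193.548ms=3/5b
6) 1548.387ms=24/5b +193.548ms=3/5b
7) 1741.935ms=27/5b +193.548ms=3/5b
Σ=6b of 6 (186bpm 3/4) — PASS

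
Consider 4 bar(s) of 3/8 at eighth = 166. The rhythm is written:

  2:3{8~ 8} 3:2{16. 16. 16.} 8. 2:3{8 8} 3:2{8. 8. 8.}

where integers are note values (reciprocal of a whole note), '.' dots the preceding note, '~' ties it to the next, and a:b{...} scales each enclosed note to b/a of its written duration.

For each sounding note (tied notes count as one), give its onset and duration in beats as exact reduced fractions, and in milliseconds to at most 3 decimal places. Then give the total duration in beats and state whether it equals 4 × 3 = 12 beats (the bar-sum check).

1) 0.0ms=0b +1084.337ms=3b
2) 1084.337ms=3b +180.723ms=1/2b
3) 1265.06ms=7/2b +180.723ms=1/2b
4) 1445.783ms=4b +180.723ms=1/2b
5) 1626.506ms=9/2b +542.169ms=3/2b
6) 2168.675ms=6b +542.169ms=3/2b
7) 2710.843ms=15/2b +542.169ms=3/2b
8) 3253.012ms=9b +361.446ms=1b
9) 3614.458ms=10b +361.446ms=1b
10) 3975.904ms=11b +361.446ms=1b
Σ=12b of 12 (166bpm 3/8) — PASS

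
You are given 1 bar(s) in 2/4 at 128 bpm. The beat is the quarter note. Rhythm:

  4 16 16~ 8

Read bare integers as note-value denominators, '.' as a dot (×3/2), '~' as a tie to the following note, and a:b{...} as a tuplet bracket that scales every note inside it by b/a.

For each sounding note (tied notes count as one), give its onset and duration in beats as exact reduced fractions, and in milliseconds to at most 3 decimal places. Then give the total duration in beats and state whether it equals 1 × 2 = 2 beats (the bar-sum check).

1) 0.0ms=0b +468.75ms=1b
2) 468.75ms=1b +117.188ms=1/4b
3) 585.938ms=5/4b +351.562ms=3/4b
Σ=2b of 2 (128bpm 2/4) — PASS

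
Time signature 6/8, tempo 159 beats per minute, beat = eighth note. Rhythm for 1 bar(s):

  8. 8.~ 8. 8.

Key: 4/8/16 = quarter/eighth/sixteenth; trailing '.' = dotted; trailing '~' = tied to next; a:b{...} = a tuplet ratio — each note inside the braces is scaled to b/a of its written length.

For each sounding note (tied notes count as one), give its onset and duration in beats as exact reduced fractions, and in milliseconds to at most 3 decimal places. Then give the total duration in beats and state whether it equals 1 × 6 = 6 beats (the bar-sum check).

1) 0.0ms=0b +566.038ms=3/2b
2) 566.038ms=3/2b +1132.075ms=3b
3) 1698.113ms=9/2b +566.038ms=3/2b
Σ=6b of 6 (159bpm 6/8) — PASS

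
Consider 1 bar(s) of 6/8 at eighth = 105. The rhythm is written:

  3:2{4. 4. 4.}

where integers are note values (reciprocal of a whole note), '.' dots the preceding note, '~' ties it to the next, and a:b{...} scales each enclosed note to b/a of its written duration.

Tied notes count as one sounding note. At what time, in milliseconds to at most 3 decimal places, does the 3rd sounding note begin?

1. 0.0ms @ 0 + 1142.857ms (2)
2. 1142.857ms @ 2 + 1142.857ms (2)
3. 2285.714ms @ 4 + 1142.857ms (2)

note 3 onset = 4b = 2285.714ms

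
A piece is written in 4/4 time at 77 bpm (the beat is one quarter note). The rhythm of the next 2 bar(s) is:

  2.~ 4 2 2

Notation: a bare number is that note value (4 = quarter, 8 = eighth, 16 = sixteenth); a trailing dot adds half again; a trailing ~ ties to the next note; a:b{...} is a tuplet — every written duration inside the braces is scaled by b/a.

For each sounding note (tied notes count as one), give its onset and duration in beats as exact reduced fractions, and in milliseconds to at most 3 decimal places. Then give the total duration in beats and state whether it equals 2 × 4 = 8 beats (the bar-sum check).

1) 0.0ms=0b +3116.883ms=4b
2) 3116.883ms=4b +1558.442ms=2b
3) 4675.325ms=6b +1558.442ms=2b
Σ=8b of 8 (77bpm 4/4) — PASS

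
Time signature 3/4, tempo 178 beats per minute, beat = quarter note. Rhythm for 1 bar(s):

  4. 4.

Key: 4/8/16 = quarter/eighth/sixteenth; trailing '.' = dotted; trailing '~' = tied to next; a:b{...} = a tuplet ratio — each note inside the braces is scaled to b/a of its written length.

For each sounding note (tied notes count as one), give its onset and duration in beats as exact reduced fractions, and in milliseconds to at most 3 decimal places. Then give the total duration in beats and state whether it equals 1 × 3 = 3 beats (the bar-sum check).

1) 0.0ms=0b +505.618ms=3/2b
2) 505.618ms=3/2b +505.618ms=3/2b
Σ=3b of 3 (178bpm 3/4) — PASS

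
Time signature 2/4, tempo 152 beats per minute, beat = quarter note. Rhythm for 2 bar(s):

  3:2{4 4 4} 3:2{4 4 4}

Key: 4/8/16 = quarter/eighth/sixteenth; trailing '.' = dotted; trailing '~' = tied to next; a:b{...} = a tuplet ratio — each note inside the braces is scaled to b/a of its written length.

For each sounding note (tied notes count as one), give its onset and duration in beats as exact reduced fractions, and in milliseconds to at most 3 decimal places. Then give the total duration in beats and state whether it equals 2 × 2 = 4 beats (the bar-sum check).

1) 0.0ms=0b +263.158ms=2/3b
2) 263.158ms=2/3b +263.158ms=2/3b
3) 526.316ms=4/3b +263.158ms=2/3b
4) 789.474ms=2b +263.158ms=2/3b
5) 1052.632ms=8/3b +263.158ms=2/3b
6) 1315.789ms=10/3b +263.158ms=2/3b
Σ=4b of 4 (152bpm 2/4) — PASS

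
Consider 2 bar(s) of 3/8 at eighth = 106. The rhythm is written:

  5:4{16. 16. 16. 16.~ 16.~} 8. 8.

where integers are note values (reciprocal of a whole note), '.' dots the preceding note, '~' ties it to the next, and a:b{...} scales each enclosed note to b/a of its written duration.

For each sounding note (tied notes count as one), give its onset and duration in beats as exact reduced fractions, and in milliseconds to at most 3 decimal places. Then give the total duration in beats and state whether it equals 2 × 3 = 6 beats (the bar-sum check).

1) 0.0ms=0b +339.623ms=3/5b
2) 339.623ms=3/5b +339.623ms=3/5b
3) 679.245ms=6/5b +339.623ms=3/5b
4) 1018.868ms=9/5b +1528.302ms=27/10b
5) 2547.17ms=9/2b +849.057ms=3/2b
Σ=6b of 6 (106bpm 3/8) — PASS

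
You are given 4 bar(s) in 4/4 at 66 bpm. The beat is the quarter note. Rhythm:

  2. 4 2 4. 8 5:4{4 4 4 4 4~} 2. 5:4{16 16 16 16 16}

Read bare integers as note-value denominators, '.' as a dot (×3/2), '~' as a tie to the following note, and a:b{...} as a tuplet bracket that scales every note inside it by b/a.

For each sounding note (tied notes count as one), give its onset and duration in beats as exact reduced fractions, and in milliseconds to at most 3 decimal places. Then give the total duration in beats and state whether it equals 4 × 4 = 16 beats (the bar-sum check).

1) 0.0ms=0b +2727.273ms=3b
2) 2727.273ms=3b +909.091ms=1b
3) 3636.364ms=4b +1818.182ms=2b
4) 5454.545ms=6b +1363.636ms=3/2b
5) 6818.182ms=15/2b +454.545ms=1/2b
6) 7272.727ms=8b +727.273ms=4/5b
7) 8000.0ms=44/5b +727.273ms=4/5b
8) 8727.273ms=48/5b +727.273ms=4/5b
9) 9454.545ms=52/5b +727.273ms=4/5b
10) 10181.818ms=56/5b +3454.545ms=19/5b
11) 13636.364ms=15b +181.818ms=1/5b
12) 13818.182ms=76/5b +181.818ms=1/5b
13) 14000.0ms=77/5b +181.818ms=1/5b
14) 14181.818ms=78/5b +181.818ms=1/5b
15) 14363.636ms=79/5b +181.818ms=1/5b
Σ=16b of 16 (66bpm 4/4) — PASS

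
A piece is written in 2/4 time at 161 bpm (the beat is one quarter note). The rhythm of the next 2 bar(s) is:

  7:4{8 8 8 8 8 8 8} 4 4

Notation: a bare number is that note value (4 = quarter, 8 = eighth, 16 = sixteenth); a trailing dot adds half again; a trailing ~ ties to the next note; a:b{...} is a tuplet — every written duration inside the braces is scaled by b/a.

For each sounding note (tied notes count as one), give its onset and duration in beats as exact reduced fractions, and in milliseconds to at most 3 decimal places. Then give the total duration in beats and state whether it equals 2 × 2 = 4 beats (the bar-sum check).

1) 0.0ms=0b +106.477ms=2/7b
2) 106.477ms=2/7b +106.477ms=2/7b
3) 212.955ms=4/7b +106.477ms=2/7b
4) 319.432ms=6/7b +106.477ms=2/7b
5) 425.909ms=8/7b +106.477ms=2/7b
6) 532.387ms=10/7b +106.477ms=2/7b
7) 638.864ms=12/7b +106.477ms=2/7b
8) 745.342ms=2b +372.671ms=1b
9) 1118.012ms=3b +372.671ms=1b
Σ=4b of 4 (161bpm 2/4) — PASS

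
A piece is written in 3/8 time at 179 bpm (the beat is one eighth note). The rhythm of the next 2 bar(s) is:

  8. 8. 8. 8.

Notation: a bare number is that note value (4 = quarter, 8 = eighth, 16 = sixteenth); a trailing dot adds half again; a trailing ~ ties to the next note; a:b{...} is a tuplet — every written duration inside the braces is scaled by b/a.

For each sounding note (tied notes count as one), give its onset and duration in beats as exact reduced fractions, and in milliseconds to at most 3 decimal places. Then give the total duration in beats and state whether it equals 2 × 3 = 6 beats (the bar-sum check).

1) 0.0ms=0b +502.793ms=3/2b
2) 502.793ms=3/2b +502.793ms=3/2b
3) 1005.587ms=3b +502.793ms=3/2b
4) 1508.38ms=9/2b +502.793ms=3/2b
Σ=6b of 6 (179bpm 3/8) — PASS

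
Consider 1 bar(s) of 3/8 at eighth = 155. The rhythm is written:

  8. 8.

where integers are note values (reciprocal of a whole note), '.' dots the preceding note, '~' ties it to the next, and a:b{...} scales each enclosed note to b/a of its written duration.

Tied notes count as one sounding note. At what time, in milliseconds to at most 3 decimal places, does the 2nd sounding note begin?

1. 0.0ms @ 0 + 580.645ms (3/2)
2. 580.645ms @ 3/2 + 580.645ms (3/2)

note 2 onset = 3/2b = 580.645ms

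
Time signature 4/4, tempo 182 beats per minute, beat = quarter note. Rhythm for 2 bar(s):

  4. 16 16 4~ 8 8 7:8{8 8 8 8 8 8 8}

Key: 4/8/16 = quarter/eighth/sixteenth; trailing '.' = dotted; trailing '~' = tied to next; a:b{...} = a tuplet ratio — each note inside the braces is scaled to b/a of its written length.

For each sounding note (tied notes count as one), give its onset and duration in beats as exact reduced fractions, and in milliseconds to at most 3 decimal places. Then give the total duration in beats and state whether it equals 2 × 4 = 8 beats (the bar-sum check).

1) 0.0ms=0b +494.505ms=3/2b
2) 494.505ms=3/2b +82.418ms=1/4b
3) 576.923ms=7/4b +82.418ms=1/4b
4) 659.341ms=2b +494.505ms=3/2b
5) 1153.846ms=7/2b +164.835ms=1/2b
6) 1318.681ms=4b +188.383ms=4/7b
7) 1507.064ms=32/7b +188.383ms=4/7b
8) 1695.447ms=36/7b +188.383ms=4/7b
9) 1883.83ms=40/7b +188.383ms=4/7b
10) 2072.214ms=44/7b +188.383ms=4/7b
11) 2260.597ms=48/7b +188.383ms=4/7b
12) 2448.98ms=52/7b +188.383ms=4/7b
Σ=8b of 8 (182bpm 4/4) — PASS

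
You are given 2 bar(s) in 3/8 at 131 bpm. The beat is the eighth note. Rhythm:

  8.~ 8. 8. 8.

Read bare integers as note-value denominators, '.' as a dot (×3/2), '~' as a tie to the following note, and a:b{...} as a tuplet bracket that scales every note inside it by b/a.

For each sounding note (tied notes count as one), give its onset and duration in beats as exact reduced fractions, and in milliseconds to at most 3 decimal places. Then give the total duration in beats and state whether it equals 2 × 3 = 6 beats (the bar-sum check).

1) 0.0ms=0b +1374.046ms=3b
2) 1374.046ms=3b +687.023ms=3/2b
3) 2061.069ms=9/2b +687.023ms=3/2b
Σ=6b of 6 (131bpm 3/8) — PASS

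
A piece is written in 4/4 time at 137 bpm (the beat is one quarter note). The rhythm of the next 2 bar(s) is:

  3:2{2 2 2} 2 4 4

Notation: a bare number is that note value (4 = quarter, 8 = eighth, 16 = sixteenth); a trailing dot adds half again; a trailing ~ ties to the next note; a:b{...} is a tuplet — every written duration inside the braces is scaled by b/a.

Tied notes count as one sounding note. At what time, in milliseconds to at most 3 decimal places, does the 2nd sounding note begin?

1. 0.0ms @ 0 + 583.942ms (4/3)
2. 583.942ms @ 4/3 + 583.942ms (4/3)
3. 1167.883ms @ 8/3 + 583.942ms (4/3)
4. 1751.825ms @ 4 + 875.912ms (2)
5. 2627.737ms @ 6 + 437.956ms (1)
6. 3065.693ms @ 7 + 437.956ms (1)

note 2 onset = 4/3b = 583.942ms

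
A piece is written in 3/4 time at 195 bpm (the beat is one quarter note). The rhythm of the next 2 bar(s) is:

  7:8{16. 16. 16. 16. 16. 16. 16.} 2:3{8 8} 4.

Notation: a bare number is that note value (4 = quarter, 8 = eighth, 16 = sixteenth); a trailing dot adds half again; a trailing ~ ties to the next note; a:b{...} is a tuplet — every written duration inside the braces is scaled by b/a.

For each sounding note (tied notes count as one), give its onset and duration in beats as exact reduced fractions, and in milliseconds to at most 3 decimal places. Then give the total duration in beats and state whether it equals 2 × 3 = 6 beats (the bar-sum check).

1) 0.0ms=0b +131.868ms=3/7b
2) 131.868ms=3/7b +131.868ms=3/7b
3) 263.736ms=6/7b +131.868ms=3/7b
4) 395.604ms=9/7b +131.868ms=3/7b
5) 527.473ms=12/7b +131.868ms=3/7b
6) 659.341ms=15/7b +131.868ms=3/7b
7) 791.209ms=18/7b +131.868ms=3/7b
8) 923.077ms=3b +230.769ms=3/4b
9) 1153.846ms=15/4b +230.769ms=3/4b
10) 1384.615ms=9/2b +461.538ms=3/2b
Σ=6b of 6 (195bpm 3/4) — PASS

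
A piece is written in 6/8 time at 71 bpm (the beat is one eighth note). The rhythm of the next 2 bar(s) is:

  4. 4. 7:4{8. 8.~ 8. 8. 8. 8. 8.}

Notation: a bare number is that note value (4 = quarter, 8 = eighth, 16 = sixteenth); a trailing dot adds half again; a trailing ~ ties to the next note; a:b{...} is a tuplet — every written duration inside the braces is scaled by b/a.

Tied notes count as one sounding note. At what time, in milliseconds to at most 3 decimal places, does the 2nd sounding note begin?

1. 0.0ms @ 0 + 2535.211ms (3)
2. 2535.211ms @ 3 + 2535.211ms (3)
3. 5070.423ms @ 6 + 724.346ms (6/7)
4. 5794.769ms @ 48/7 + 1448.692ms (12/7)
5. 7243.461ms @ 60/7 + 724.346ms (6/7)
6. 7967.807ms @ 66/7 + 724.346ms (6/7)
7. 8692.153ms @ 72/7 + 724.346ms (6/7)
8. 9416.499ms @ 78/7 + 724.346ms (6/7)

note 2 onset = 3b = 2535.211ms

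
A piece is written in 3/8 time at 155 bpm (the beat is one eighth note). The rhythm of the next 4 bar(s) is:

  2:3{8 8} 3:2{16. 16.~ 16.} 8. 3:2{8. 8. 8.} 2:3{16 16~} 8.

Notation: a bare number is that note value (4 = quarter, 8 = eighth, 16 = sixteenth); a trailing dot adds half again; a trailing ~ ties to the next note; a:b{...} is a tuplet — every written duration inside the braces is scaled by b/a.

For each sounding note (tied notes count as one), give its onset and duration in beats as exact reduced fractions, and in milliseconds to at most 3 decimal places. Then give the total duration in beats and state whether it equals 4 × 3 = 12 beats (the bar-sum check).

1) 0.0ms=0b +580.645ms=3/2b
2) 580.645ms=3/2b +580.645ms=3/2b
3) 1161.29ms=3b +193.548ms=1/2b
4) 1354.839ms=7/2b +387.097ms=1b
5) 1741.935ms=9/2b +580.645ms=3/2b
6) 2322.581ms=6b +387.097ms=1b
7) 2709.677ms=7b +387.097ms=1b
8) 3096.774ms=8b +387.097ms=1b
9) 3483.871ms=9b +290.323ms=3/4b
10) 3774.194ms=39/4b +870.968ms=9/4b
Σ=12b of 12 (155bpm 3/8) — PASS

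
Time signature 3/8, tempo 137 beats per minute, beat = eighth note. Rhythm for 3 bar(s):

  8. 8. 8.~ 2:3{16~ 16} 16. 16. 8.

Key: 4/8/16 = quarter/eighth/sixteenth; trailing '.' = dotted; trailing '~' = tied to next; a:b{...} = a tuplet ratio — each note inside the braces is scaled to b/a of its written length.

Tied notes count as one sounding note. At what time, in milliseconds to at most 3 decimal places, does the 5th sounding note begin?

1. 0.0ms @ 0 + 656.934ms (3/2)
2. 656.934ms @ 3/2 + 656.934ms (3/2)
3. 1313.869ms @ 3 + 1313.869ms (3)
4. 2627.737ms @ 6 + 328.467ms (3/4)
5. 2956.204ms @ 27/4 + 328.467ms (3/4)
6. 3284.672ms @ 15/2 + 656.934ms (3/2)

note 5 onset = 27/4b = 2956.204ms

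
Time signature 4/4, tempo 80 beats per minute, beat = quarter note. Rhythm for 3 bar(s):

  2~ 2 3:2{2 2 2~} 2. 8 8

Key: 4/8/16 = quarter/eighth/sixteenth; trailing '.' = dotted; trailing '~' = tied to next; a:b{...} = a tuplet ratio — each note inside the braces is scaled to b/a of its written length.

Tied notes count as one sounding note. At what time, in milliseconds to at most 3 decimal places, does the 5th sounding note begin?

1. 0.0ms @ 0 + 3000.0ms (4)
2. 3000.0ms @ 4 + 1000.0ms (4/3)
3. 4000.0ms @ 16/3 + 1000.0ms (4/3)
4. 5000.0ms @ 20/3 + 3250.0ms (13/3)
5. 8250.0ms @ 11 + 375.0ms (1/2)
6. 8625.0ms @ 23/2 + 375.0ms (1/2)

note 5 onset = 11b = 8250.0ms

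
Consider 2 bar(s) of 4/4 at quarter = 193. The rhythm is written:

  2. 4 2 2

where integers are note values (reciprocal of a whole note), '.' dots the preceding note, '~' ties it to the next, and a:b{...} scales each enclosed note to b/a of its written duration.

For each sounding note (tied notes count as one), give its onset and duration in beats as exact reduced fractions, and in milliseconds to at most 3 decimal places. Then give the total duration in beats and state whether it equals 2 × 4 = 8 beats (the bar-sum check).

1) 0.0ms=0b +932.642ms=3b
2) 932.642ms=3b +310.881ms=1b
3) 1243.523ms=4b +621.762ms=2b
4) 1865.285ms=6b +621.762ms=2b
Σ=8b of 8 (193bpm 4/4) — PASS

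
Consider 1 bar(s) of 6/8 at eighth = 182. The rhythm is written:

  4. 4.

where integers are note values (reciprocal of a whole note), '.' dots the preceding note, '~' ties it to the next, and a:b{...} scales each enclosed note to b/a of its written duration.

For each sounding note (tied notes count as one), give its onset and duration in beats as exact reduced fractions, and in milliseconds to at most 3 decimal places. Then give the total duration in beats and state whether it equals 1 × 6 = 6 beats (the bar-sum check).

1) 0.0ms=0b +989.011ms=3b
2) 989.011ms=3b +989.011ms=3b
Σ=6b of 6 (182bpm 6/8) — PASS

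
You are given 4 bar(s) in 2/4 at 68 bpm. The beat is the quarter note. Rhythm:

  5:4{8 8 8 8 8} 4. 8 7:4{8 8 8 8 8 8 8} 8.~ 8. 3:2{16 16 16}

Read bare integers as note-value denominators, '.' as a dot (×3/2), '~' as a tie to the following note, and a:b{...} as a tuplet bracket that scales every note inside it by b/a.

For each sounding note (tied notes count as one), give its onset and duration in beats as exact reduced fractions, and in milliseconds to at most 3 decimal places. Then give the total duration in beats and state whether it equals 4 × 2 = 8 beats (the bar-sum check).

1) 0.0ms=0b +352.941ms=2/5b
2) 352.941ms=2/5b +352.941ms=2/5b
3) 705.882ms=4/5b +352.941ms=2/5b
4) 1058.824ms=6/5b +352.941ms=2/5b
5) 1411.765ms=8/5b +352.941ms=2/5b
6) 1764.706ms=2b +1323.529ms=3/2b
7) 3088.235ms=7/2b +441.176ms=1/2b
8) 3529.412ms=4b +252.101ms=2/7b
9) 3781.513ms=30/7b +252.101ms=2/7b
10) 4033.613ms=32/7b +252.101ms=2/7b
11) 4285.714ms=34/7b +252.101ms=2/7b
12) 4537.815ms=36/7b +252.101ms=2/7b
13) 4789.916ms=38/7b +252.101ms=2/7b
14) 5042.017ms=40/7b +252.101ms=2/7b
15) 5294.118ms=6b +1323.529ms=3/2b
16) 6617.647ms=15/2b +147.059ms=1/6b
17) 6764.706ms=23/3b +147.059ms=1/6b
18) 6911.765ms=47/6b +147.059ms=1/6b
Σ=8b of 8 (68bpm 2/4) — PASS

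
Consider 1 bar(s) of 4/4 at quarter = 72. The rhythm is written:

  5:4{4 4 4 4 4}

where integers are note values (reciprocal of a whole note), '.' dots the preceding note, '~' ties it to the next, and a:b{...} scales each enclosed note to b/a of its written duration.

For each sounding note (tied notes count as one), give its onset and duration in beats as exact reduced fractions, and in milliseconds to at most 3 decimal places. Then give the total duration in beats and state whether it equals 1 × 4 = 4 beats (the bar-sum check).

1) 0.0ms=0b +666.667ms=4/5b
2) 666.667ms=4/5b +666.667ms=4/5b
3) 1333.333ms=8/5b +666.667ms=4/5b
4) 2000.0ms=12/5b +666.667ms=4/5b
5) 2666.667ms=16/5b +666.667ms=4/5b
Σ=4b of 4 (72bpm 4/4) — PASS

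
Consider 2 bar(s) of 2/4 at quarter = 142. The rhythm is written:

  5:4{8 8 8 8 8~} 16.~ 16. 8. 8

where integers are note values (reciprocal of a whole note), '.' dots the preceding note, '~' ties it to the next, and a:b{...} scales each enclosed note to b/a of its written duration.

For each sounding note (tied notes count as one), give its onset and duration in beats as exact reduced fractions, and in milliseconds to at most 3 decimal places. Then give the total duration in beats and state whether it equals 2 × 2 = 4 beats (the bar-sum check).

1) 0.0ms=0b +169.014ms=2/5b
2) 169.014ms=2/5b +169.014ms=2/5b
3) 338.028ms=4/5b +169.014ms=2/5b
4) 507.042ms=6/5b +169.014ms=2/5b
5) 676.056ms=8/5b +485.915ms=23/20b
6) 1161.972ms=11/4b +316.901ms=3/4b
7) 1478.873ms=7/2b +211.268ms=1/2b
Σ=4b of 4 (142bpm 2/4) — PASS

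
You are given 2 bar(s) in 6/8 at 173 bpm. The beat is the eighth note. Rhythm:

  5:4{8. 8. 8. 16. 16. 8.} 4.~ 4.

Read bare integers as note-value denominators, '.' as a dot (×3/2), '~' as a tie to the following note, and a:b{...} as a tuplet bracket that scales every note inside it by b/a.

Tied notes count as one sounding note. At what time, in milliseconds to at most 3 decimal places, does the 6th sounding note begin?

note 6 onset = 24/5b = 1664.74ms

1. 0.0ms @ 0 + 416.185ms (6/5)
2. 416.185ms @ 6/5 + 416.185ms (6/5)
3. 832.37ms @ 12/5 + 416.185ms (6/5)
4. 1248.555ms @ 18/5 + 208.092ms (3/5)
5. 1456.647ms @ 21/5 + 208.092ms (3/5)
6. 1664.74ms @ 24/5 + 416.185ms (6/5)
7. 2080.925ms @ 6 + 2080.925ms (6)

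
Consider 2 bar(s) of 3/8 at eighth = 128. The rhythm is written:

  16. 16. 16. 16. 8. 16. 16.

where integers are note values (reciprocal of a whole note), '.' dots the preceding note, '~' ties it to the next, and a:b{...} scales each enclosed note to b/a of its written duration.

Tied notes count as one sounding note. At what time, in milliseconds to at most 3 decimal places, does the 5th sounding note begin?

note 5 onset = 3b = 1406.25ms

1. 0.0ms @ 0 + 351.562ms (3/4)
2. 351.562ms @ 3/4 + 351.562ms (3/4)
3. 703.125ms @ 3/2 + 351.562ms (3/4)
4. 1054.688ms @ 9/4 + 351.562ms (3/4)
5. 1406.25ms @ 3 + 703.125ms (3/2)
6. 2109.375ms @ 9/2 + 351.562ms (3/4)
7. 2460.938ms @ 21/4 + 351.562ms (3/4)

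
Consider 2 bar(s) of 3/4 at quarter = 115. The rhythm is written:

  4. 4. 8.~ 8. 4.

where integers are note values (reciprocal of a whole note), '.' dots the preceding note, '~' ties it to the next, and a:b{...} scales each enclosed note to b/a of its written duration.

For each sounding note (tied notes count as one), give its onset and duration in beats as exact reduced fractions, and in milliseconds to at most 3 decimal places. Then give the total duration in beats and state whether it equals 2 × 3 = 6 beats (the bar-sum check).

1) 0.0ms=0b +782.609ms=3/2b
2) 782.609ms=3/2b +782.609ms=3/2b
3) 1565.217ms=3b +782.609ms=3/2b
4) 2347.826ms=9/2b +782.609ms=3/2b
Σ=6b of 6 (115bpm 3/4) — PASS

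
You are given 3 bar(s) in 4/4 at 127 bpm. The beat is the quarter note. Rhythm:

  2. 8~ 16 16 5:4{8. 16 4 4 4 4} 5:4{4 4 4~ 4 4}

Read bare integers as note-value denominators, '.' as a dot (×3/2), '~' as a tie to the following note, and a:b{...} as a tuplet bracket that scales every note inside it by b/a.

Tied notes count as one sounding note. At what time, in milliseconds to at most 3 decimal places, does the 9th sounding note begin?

1. 0.0ms @ 0 + 1417.323ms (3)
2. 1417.323ms @ 3 + 354.331ms (3/4)
3. 1771.654ms @ 15/4 + 118.11ms (1/4)
4. 1889.764ms @ 4 + 283.465ms (3/5)
5. 2173.228ms @ 23/5 + 94.488ms (1/5)
6. 2267.717ms @ 24/5 + 377.953ms (4/5)
7. 2645.669ms @ 28/5 + 377.953ms (4/5)
8. 3023.622ms @ 32/5 + 377.953ms (4/5)
9. 3401.575ms @ 36/5 + 377.953ms (4/5)
10. 3779.528ms @ 8 + 377.953ms (4/5)
11. 4157.48ms @ 44/5 + 377.953ms (4/5)
12. 4535.433ms @ 48/5 + 755.906ms (8/5)
13. 5291.339ms @ 56/5 + 377.953ms (4/5)

note 9 onset = 36/5b = 3401.575ms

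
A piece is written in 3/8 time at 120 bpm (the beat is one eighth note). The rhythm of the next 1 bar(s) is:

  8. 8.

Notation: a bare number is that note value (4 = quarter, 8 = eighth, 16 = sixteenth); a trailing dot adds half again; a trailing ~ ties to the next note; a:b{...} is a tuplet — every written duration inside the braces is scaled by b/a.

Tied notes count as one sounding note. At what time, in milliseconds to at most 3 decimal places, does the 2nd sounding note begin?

note 2 onset = 3/2b = 750.0ms

1. 0.0ms @ 0 + 750.0ms (3/2)
2. 750.0ms @ 3/2 + 750.0ms (3/2)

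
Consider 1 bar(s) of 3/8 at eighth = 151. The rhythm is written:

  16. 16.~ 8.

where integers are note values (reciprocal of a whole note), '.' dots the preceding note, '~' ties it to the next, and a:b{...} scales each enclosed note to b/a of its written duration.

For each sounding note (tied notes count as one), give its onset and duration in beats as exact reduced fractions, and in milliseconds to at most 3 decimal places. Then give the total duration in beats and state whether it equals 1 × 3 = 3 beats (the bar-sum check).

1) 0.0ms=0b +298.013ms=3/4b
2) 298.013ms=3/4b +894.04ms=9/4b
Σ=3b of 3 (151bpm 3/8) — PASS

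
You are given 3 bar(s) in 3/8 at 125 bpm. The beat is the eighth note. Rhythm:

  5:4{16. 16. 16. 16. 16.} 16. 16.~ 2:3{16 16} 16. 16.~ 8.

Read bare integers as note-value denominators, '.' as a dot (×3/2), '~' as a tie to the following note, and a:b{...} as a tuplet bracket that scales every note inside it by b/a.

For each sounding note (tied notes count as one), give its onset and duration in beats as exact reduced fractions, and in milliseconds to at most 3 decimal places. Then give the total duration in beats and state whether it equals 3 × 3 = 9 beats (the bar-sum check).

1) 0.0ms=0b +288.0ms=3/5b
2) 288.0ms=3/5b +288.0ms=3/5b
3) 576.0ms=6/5b +288.0ms=3/5b
4) 864.0ms=9/5b +288.0ms=3/5b
5) 1152.0ms=12/5b +288.0ms=3/5b
6) 1440.0ms=3b +360.0ms=3/4b
7) 1800.0ms=15/4b +720.0ms=3/2b
8) 2520.0ms=21/4b +360.0ms=3/4b
9) 2880.0ms=6b +360.0ms=3/4b
10) 3240.0ms=27/4b +1080.0ms=9/4b
Σ=9b of 9 (125bpm 3/8) — PASS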